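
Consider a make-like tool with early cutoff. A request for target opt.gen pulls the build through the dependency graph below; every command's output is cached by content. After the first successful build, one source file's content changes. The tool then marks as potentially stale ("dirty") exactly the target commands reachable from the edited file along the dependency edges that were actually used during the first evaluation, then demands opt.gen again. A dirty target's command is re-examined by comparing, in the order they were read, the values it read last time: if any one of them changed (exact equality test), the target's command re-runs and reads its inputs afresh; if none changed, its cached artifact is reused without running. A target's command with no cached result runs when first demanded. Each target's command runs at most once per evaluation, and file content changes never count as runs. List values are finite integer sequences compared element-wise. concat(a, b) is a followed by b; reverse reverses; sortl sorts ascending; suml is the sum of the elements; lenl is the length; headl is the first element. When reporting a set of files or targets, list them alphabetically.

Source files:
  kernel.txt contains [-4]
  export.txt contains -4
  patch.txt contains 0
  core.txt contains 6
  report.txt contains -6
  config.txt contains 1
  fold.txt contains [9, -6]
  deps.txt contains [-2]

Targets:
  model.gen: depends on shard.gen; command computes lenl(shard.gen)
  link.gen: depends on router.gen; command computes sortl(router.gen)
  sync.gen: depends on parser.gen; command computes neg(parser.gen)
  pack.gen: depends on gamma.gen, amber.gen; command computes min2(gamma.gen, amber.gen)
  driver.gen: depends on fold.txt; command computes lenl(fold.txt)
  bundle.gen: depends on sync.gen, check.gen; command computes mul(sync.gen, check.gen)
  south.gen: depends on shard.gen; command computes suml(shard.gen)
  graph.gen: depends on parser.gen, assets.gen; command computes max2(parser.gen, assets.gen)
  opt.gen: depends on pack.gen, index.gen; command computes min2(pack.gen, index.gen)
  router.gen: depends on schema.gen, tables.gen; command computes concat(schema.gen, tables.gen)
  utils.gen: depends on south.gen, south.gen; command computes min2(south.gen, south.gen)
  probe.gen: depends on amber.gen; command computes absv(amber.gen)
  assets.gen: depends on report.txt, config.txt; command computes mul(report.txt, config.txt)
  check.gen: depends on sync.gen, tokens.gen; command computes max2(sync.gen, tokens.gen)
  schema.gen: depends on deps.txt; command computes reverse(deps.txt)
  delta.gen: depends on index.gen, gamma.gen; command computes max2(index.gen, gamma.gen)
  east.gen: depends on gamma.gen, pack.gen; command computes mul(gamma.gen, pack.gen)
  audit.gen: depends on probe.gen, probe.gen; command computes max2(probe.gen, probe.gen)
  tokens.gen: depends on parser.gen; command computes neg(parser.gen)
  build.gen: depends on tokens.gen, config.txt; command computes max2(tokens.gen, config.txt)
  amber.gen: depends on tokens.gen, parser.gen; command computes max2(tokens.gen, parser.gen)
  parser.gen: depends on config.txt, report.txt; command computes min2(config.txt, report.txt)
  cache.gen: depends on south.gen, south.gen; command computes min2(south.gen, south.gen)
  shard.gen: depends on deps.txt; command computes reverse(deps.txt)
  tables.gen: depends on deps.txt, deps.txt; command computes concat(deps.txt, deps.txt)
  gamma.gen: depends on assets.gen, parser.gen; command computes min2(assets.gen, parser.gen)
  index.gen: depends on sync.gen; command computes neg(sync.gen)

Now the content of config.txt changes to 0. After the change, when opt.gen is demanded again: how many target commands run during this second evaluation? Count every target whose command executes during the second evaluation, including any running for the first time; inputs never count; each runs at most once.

First demand of the output computes:
  assets.gen = mul(-6, 1) = -6
  parser.gen = min2(1, -6) = -6
  gamma.gen = min2(-6, -6) = -6
  sync.gen = neg(-6) = 6
  index.gen = neg(6) = -6
  tokens.gen = neg(-6) = 6
  amber.gen = max2(6, -6) = 6
  pack.gen = min2(-6, 6) = -6
  opt.gen = min2(-6, -6) = -6

After the edit, cleaning proceeds:
  assets.gen: a read changed (config.txt 1->0) — executes, giving 0.
  parser.gen: a read changed (config.txt 1->0) — executes, giving -6 — identical to its old value.
  gamma.gen: a read changed (assets.gen -6->0) — executes, giving -6 — identical to its old value.
  sync.gen: dirty, but its reads are unchanged (parser.gen unchanged); cached 6 stands.
  index.gen: dirty, but its reads are unchanged (sync.gen unchanged); cached -6 stands.
  tokens.gen: dirty, but its reads are unchanged (parser.gen unchanged); cached 6 stands.
  amber.gen: dirty, but its reads are unchanged (tokens.gen unchanged, parser.gen unchanged); cached 6 stands.
  pack.gen: dirty, but its reads are unchanged (gamma.gen unchanged, amber.gen unchanged); cached -6 stands.
  opt.gen: dirty, but its reads are unchanged (pack.gen unchanged, index.gen unchanged); cached -6 stands.

Note where the cutoff bites: tokens.gen is checked, finds nothing changed, and keeps its cache.

3 target commands run: assets.gen, gamma.gen, parser.gen.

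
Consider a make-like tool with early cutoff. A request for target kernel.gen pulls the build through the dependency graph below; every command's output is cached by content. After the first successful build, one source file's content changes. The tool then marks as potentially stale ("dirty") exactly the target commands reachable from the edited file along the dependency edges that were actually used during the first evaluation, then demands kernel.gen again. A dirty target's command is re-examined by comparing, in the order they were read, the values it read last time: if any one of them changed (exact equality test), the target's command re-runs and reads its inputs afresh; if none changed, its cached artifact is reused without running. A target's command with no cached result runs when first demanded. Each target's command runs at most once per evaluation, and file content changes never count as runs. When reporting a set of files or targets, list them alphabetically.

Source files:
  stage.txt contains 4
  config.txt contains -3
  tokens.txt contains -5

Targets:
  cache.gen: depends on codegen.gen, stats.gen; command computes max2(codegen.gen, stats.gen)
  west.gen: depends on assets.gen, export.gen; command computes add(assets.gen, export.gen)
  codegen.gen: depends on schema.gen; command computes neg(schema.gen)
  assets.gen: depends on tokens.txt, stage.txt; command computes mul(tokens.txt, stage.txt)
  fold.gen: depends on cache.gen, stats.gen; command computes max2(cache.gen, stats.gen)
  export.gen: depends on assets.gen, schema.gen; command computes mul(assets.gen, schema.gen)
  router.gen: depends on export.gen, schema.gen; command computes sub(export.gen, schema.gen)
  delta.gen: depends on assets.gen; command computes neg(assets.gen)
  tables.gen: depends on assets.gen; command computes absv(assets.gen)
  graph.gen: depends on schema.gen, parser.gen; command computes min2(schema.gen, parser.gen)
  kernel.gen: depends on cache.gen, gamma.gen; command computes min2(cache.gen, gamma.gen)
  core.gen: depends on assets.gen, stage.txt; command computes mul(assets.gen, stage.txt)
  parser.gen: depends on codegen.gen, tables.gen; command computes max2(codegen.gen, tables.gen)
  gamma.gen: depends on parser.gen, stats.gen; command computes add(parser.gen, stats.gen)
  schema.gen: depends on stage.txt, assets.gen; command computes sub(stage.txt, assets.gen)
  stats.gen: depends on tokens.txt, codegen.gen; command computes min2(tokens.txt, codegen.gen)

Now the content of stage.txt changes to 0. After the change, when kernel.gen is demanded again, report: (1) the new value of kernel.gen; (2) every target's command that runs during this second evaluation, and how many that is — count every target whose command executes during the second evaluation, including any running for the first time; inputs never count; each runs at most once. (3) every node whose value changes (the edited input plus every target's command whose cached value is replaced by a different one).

Demanding kernel.gen again yields -5.
9 target commands run: assets.gen, cache.gen, codegen.gen, gamma.gen, kernel.gen, parser.gen, schema.gen, stats.gen, tables.gen.
The nodes whose values change: assets.gen, cache.gen, codegen.gen, gamma.gen, kernel.gen, parser.gen, schema.gen, stage.txt, stats.gen, tables.gen.

First demand of the output computes:
  assets.gen = mul(-5, 4) = -20
  schema.gen = sub(4, -20) = 24
  codegen.gen = neg(24) = -24
  stats.gen = min2(-5, -24) = -24
  cache.gen = max2(-24, -24) = -24
  tables.gen = absv(-20) = 20
  parser.gen = max2(-24, 20) = 20
  gamma.gen = add(20, -24) = -4
  kernel.gen = min2(-24, -4) = -24

After the edit, cleaning proceeds:
  assets.gen: a read changed (stage.txt 4->0) — executes, giving 0.
  schema.gen: a read changed (stage.txt 4->0; assets.gen -20->0) — executes, giving 0.
  codegen.gen: a read changed (schema.gen 24->0) — executes, giving 0.
  stats.gen: a read changed (codegen.gen -24->0) — executes, giving -5.
  cache.gen: a read changed (codegen.gen -24->0; stats.gen -24->-5) — executes, giving 0.
  tables.gen: a read changed (assets.gen -20->0) — executes, giving 0.
  parser.gen: a read changed (codegen.gen -24->0; tables.gen 20->0) — executes, giving 0.
  gamma.gen: a read changed (parser.gen 20->0; stats.gen -24->-5) — executes, giving -5.
  kernel.gen: a read changed (cache.gen -24->0; gamma.gen -4->-5) — executes, giving -5.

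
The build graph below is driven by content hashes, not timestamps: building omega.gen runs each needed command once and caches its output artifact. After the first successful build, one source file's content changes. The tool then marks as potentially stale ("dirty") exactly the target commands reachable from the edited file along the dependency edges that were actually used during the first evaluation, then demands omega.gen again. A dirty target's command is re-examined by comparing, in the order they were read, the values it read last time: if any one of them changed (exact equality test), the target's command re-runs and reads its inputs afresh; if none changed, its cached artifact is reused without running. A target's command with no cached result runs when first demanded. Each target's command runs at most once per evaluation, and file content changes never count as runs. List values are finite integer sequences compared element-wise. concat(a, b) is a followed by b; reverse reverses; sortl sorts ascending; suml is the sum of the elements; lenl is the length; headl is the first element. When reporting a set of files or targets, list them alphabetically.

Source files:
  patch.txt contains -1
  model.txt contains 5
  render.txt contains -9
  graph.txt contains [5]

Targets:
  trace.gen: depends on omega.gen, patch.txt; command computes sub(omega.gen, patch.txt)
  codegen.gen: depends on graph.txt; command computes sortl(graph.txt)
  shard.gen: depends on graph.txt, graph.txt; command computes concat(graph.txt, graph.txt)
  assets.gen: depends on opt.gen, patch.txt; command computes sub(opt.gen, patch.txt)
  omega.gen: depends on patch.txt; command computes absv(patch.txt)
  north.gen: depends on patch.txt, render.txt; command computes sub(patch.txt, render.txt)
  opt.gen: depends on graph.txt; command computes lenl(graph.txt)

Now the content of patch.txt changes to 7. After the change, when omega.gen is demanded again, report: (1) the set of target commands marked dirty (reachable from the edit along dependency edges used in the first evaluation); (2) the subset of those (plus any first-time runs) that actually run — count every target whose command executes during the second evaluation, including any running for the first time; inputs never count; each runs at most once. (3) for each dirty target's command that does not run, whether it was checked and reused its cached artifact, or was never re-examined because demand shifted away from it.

Initial pass — values computed on the first demand:
  omega.gen = absv(-1) = 1

Second demand — change propagation:
  omega.gen: re-runs because patch.txt -1->7; new result 7.

Dirty set: omega.gen.
Run set: omega.gen (1 run).
All dirty target commands ended up running.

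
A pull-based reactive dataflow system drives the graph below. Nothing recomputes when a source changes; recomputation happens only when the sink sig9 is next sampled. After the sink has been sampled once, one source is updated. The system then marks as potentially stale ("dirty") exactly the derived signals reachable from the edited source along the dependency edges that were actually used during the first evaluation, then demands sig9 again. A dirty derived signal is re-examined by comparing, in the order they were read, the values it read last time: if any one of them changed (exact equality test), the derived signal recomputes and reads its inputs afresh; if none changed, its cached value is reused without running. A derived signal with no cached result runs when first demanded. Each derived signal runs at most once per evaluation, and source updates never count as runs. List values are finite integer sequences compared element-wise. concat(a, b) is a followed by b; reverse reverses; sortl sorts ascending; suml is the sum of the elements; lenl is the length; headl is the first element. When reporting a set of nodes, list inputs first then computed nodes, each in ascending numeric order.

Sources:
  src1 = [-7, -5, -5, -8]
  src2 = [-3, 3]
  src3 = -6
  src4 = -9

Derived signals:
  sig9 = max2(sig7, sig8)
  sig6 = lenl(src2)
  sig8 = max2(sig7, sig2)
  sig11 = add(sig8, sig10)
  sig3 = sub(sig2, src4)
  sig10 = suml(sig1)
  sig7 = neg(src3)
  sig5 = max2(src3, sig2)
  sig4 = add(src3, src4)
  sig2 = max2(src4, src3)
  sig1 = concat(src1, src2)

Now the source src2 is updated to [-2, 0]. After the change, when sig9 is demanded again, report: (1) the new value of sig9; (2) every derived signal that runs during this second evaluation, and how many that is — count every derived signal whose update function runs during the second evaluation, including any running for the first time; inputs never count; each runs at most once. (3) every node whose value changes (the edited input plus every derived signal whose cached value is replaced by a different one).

First evaluation (everything demanded from the output):
  sig2 = max2(-9, -6) = -6
  sig7 = neg(-6) = 6
  sig8 = max2(6, -6) = 6
  sig9 = max2(6, 6) = 6

Propagation after the edit:
  src2 feeds no computation that the output demands — nothing is marked dirty and nothing runs.

Key observation: src2 is never demanded by the output, so the edit triggers no recomputation at all.

New value of sig9: 6.
Derived signals that run: none — 0 in total.
Values that change: src2.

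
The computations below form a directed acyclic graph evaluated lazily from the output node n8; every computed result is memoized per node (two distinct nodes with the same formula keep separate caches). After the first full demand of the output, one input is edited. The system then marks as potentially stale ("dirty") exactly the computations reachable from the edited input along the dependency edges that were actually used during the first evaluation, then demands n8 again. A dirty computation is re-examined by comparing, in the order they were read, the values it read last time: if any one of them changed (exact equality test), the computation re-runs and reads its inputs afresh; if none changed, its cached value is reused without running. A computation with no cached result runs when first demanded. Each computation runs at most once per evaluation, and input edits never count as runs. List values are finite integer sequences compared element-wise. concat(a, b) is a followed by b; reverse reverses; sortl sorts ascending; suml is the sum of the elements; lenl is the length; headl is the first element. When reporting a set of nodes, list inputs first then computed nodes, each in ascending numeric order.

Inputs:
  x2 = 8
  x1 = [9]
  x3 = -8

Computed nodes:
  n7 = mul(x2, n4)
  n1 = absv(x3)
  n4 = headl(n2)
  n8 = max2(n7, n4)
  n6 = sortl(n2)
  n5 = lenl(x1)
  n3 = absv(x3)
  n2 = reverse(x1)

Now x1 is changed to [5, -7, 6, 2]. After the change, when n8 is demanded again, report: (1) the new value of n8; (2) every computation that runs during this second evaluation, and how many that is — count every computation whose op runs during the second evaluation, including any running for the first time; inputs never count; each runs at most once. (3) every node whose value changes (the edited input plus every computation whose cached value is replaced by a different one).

First demand of the output computes:
  n2 = reverse([9]) = [9]
  n4 = headl([9]) = 9
  n7 = mul(8, 9) = 72
  n8 = max2(72, 9) = 72

After the edit, cleaning proceeds:
  n2: a read changed (x1 [9]->[5, -7, 6, 2]) — executes, giving [2, 6, -7, 5].
  n4: a read changed (n2 [9]->[2, 6, -7, 5]) — executes, giving 2.
  n7: a read changed (n4 9->2) — executes, giving 16.
  n8: a read changed (n7 72->16; n4 9->2) — executes, giving 16.

Demanding n8 again yields 16.
4 computations run: n2, n4, n7, n8.
The nodes whose values change: x1, n2, n4, n7, n8.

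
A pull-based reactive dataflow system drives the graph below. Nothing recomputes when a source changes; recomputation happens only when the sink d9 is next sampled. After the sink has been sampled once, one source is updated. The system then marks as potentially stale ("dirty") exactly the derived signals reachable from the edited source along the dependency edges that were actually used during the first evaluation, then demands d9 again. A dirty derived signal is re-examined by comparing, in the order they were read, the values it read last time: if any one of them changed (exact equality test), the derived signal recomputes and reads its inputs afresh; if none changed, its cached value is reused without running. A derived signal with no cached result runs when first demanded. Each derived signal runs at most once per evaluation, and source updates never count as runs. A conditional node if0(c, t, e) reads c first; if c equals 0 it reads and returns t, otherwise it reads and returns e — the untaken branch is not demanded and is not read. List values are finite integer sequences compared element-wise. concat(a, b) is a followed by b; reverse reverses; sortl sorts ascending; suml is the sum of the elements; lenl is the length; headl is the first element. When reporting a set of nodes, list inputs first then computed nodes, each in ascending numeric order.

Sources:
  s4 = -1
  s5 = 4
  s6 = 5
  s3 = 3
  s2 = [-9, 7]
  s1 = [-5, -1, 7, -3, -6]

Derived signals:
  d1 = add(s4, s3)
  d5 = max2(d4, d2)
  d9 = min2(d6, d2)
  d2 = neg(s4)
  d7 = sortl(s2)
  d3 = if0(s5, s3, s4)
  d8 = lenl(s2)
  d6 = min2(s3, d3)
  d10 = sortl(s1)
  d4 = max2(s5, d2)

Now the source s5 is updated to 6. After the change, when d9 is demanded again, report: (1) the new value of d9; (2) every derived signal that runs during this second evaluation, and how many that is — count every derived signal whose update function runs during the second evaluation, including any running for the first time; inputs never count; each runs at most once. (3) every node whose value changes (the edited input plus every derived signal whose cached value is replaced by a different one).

First evaluation (everything demanded from the output):
  d2 = neg(-1) = 1
  d3 = if0(s5=4 -> else branch s4) = -1
  d6 = min2(3, -1) = -1
  d9 = min2(-1, 1) = -1

Propagation after the edit:
  d3: runs — s5 4->6; result -1 (same value as before).
  d6: checked — values it read are unchanged (s3 unchanged, d3 unchanged); reused cached -1 without running.
  d9: checked — values it read are unchanged (d6 unchanged, d2 unchanged); reused cached -1 without running.

Key observation: the change is absorbed at d3 — it re-runs but produces the same value, and the output's value is unchanged.

New value of d9: -1.
Derived signals that run: d3 — 1 in total.
Values that change: s5.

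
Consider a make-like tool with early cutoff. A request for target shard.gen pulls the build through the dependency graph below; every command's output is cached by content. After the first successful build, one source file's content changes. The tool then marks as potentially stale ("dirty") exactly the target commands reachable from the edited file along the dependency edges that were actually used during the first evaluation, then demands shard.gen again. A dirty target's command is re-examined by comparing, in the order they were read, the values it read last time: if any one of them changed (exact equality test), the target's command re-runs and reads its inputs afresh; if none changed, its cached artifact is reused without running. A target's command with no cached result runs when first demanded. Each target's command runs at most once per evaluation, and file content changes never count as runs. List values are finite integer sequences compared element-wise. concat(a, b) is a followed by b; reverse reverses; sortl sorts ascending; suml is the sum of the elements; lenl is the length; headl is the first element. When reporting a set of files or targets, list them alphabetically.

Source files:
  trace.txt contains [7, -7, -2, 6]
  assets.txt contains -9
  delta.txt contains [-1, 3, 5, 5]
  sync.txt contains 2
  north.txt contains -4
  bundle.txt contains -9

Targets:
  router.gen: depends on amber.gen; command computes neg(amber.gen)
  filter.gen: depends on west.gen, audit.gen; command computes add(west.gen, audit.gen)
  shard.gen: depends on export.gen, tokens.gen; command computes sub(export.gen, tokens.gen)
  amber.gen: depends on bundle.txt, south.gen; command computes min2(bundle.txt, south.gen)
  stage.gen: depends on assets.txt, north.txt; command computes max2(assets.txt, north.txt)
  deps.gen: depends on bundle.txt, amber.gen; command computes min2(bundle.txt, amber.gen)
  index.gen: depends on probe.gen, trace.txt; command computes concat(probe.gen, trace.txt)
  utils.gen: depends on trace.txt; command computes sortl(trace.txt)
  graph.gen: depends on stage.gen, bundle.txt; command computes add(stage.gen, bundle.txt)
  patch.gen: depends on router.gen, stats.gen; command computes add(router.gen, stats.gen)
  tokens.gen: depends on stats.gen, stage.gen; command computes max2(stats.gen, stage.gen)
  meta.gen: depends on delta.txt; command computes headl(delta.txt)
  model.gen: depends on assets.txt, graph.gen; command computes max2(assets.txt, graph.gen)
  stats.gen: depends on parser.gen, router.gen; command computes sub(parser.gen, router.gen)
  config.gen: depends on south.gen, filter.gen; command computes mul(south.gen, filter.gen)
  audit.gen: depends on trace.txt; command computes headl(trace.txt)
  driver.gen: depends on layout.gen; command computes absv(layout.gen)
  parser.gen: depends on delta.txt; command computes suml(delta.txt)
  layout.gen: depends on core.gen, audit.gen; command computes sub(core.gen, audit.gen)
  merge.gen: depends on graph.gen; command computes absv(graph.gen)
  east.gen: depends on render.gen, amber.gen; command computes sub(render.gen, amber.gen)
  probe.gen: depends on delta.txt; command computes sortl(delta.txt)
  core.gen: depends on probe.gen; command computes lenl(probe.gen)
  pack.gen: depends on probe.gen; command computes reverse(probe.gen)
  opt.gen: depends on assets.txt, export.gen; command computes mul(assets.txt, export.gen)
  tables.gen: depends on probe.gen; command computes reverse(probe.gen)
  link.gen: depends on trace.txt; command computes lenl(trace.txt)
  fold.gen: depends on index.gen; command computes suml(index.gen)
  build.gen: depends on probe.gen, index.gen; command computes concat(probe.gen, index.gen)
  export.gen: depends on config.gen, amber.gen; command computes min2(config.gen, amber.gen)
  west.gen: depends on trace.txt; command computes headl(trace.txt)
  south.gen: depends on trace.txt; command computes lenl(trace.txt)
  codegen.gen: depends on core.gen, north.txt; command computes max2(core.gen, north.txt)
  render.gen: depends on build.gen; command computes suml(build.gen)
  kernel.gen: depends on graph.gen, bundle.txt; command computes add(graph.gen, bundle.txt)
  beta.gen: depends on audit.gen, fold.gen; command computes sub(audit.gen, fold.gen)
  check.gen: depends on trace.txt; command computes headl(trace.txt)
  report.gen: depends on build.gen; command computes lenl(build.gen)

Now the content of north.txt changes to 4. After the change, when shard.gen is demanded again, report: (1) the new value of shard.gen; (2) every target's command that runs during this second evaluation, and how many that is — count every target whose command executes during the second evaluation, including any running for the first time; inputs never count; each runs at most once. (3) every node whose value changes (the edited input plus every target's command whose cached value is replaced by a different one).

First demand of the output computes:
  audit.gen = headl([7, -7, -2, 6]) = 7
  parser.gen = suml([-1, 3, 5, 5]) = 12
  south.gen = lenl([7, -7, -2, 6]) = 4
  amber.gen = min2(-9, 4) = -9
  router.gen = neg(-9) = 9
  stage.gen = max2(-9, -4) = -4
  stats.gen = sub(12, 9) = 3
  tokens.gen = max2(3, -4) = 3
  west.gen = headl([7, -7, -2, 6]) = 7
  filter.gen = add(7, 7) = 14
  config.gen = mul(4, 14) = 56
  export.gen = min2(56, -9) = -9
  shard.gen = sub(-9, 3) = -12

After the edit, cleaning proceeds:
  stage.gen: a read changed (north.txt -4->4) — executes, giving 4.
  tokens.gen: a read changed (stage.gen -4->4) — executes, giving 4.
  shard.gen: a read changed (tokens.gen 3->4) — executes, giving -13.

Demanding shard.gen again yields -13.
3 target commands run: shard.gen, stage.gen, tokens.gen.
The nodes whose values change: north.txt, shard.gen, stage.gen, tokens.gen.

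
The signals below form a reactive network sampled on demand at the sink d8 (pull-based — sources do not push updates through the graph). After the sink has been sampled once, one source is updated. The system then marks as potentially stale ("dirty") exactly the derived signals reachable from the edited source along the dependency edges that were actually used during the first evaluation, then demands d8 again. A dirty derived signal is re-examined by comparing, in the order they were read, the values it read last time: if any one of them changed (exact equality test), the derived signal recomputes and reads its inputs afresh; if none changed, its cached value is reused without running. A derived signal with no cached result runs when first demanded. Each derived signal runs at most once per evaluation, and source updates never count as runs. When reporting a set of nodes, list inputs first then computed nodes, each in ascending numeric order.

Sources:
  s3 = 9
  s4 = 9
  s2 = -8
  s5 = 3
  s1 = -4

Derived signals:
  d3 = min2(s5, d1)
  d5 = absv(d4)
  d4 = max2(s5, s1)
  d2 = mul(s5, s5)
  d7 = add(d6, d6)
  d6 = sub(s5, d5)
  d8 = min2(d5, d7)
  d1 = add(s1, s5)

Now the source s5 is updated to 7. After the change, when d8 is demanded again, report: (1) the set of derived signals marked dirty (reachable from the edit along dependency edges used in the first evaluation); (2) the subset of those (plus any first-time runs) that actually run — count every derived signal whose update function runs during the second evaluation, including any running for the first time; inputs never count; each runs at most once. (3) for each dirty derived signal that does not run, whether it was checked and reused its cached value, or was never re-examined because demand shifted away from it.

Initial pass — values computed on the first demand:
  d4 = max2(3, -4) = 3
  d5 = absv(3) = 3
  d6 = sub(3, 3) = 0
  d7 = add(0, 0) = 0
  d8 = min2(3, 0) = 0

Second demand — change propagation:
  d4: re-runs because s5 3->7; new result 7.
  d5: re-runs because d4 3->7; new result 7.
  d6: re-runs because s5 3->7; d5 3->7; new result 0 (unchanged).
  d7: re-examined; everything it read last time is the same (d6 unchanged, d6 unchanged) — cache 0 kept, no run.
  d8: re-runs because d5 3->7; new result 0 (unchanged).

The important point: at d7 every value read last time is unchanged, so the dirty flag clears without a run.

Dirty set: d4, d5, d6, d7, d8.
Run set: d4, d5, d6, d8 (4 run).
Re-examined without running (cache reused): d7.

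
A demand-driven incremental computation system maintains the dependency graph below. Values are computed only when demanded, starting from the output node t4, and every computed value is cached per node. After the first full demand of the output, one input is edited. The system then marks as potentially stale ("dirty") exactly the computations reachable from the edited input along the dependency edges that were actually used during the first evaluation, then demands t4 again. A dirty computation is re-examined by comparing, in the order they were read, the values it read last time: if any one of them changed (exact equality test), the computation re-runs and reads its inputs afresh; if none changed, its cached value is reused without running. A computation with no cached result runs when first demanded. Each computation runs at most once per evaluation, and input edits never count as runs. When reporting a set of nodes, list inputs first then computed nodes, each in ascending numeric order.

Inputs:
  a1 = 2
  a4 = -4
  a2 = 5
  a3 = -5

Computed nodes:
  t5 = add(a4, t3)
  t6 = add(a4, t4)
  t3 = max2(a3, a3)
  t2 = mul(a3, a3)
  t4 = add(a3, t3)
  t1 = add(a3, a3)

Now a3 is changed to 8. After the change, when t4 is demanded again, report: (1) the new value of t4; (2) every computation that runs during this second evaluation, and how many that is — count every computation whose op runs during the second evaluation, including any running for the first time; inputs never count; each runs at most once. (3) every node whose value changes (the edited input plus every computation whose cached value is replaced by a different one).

First evaluation (everything demanded from the output):
  t3 = max2(-5, -5) = -5
  t4 = add(-5, -5) = -10

Propagation after the edit:
  t3: runs — a3 -5->8; a3 -5->8; result 8.
  t4: runs — a3 -5->8; t3 -5->8; result 16.

New value of t4: 16.
Computations that run: t3, t4 — 2 in total.
Values that change: a3, t3, t4.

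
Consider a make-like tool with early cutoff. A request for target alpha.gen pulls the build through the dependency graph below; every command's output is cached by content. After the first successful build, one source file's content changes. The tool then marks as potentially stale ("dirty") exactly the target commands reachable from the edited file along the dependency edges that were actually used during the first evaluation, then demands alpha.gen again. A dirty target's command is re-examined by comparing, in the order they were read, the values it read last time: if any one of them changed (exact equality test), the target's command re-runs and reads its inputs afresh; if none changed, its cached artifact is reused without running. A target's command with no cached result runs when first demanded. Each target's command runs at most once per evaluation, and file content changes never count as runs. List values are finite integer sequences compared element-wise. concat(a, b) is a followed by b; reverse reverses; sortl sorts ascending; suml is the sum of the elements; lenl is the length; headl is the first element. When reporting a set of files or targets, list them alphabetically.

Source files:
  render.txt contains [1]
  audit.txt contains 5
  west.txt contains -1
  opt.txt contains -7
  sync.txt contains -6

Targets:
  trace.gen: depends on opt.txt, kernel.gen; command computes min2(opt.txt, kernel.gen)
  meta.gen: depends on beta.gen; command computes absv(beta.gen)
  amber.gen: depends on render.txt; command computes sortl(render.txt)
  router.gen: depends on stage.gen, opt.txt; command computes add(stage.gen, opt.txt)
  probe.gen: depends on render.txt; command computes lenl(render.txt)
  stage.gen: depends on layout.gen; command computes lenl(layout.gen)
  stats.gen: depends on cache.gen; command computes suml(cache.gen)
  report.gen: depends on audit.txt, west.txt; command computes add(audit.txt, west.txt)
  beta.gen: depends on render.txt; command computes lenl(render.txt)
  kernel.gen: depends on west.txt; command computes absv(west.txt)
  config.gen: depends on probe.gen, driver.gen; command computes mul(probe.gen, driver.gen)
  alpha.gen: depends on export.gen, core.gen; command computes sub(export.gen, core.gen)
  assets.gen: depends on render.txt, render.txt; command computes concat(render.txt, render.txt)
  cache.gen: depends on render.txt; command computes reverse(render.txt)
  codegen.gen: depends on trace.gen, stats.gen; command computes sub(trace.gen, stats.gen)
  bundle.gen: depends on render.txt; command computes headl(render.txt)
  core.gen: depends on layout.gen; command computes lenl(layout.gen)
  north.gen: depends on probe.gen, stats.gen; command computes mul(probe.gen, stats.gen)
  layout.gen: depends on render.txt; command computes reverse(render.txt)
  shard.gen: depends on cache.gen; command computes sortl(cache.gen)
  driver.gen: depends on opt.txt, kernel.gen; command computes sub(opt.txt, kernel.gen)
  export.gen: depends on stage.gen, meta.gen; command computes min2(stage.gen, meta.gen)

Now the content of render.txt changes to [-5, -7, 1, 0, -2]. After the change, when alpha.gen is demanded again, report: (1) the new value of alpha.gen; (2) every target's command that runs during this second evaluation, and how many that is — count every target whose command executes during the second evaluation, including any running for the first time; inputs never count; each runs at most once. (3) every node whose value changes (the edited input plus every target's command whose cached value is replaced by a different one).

First demand of the output computes:
  beta.gen = lenl([1]) = 1
  layout.gen = reverse([1]) = [1]
  core.gen = lenl([1]) = 1
  meta.gen = absv(1) = 1
  stage.gen = lenl([1]) = 1
  export.gen = min2(1, 1) = 1
  alpha.gen = sub(1, 1) = 0

After the edit, cleaning proceeds:
  beta.gen: a read changed (render.txt [1]->[-5, -7, 1, 0, -2]) — executes, giving 5.
  layout.gen: a read changed (render.txt [1]->[-5, -7, 1, 0, -2]) — executes, giving [-2, 0, 1, -7, -5].
  core.gen: a read changed (layout.gen [1]->[-2, 0, 1, -7, -5]) — executes, giving 5.
  meta.gen: a read changed (beta.gen 1->5) — executes, giving 5.
  stage.gen: a read changed (layout.gen [1]->[-2, 0, 1, -7, -5]) — executes, giving 5.
  export.gen: a read changed (stage.gen 1->5; meta.gen 1->5) — executes, giving 5.
  alpha.gen: a read changed (export.gen 1->5; core.gen 1->5) — executes, giving 0 — identical to its old value.

Demanding alpha.gen again yields 0.
7 target commands run: alpha.gen, beta.gen, core.gen, export.gen, layout.gen, meta.gen, stage.gen.
The nodes whose values change: beta.gen, core.gen, export.gen, layout.gen, meta.gen, render.txt, stage.gen.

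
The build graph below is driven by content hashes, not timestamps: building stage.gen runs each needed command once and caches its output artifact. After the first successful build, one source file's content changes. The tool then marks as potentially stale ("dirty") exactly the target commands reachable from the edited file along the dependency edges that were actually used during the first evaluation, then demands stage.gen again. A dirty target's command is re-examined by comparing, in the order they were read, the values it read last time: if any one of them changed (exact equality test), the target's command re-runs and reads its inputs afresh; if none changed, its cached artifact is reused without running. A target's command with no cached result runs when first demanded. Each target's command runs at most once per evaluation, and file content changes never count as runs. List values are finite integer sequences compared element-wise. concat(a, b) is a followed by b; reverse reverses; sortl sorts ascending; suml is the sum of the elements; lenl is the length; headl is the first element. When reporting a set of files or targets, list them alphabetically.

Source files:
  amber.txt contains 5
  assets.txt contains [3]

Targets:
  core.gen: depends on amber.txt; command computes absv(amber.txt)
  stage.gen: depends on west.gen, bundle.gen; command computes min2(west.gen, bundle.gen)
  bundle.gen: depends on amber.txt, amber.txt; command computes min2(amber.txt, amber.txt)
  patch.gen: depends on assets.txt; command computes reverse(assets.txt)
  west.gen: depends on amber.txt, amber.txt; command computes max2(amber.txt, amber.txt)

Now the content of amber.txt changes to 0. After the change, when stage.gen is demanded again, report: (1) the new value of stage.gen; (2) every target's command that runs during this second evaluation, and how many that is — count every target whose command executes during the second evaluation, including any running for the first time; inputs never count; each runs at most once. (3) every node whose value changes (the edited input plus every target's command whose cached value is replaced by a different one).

Initial pass — values computed on the first demand:
  bundle.gen = min2(5, 5) = 5
  west.gen = max2(5, 5) = 5
  stage.gen = min2(5, 5) = 5

Second demand — change propagation:
  bundle.gen: re-runs because amber.txt 5->0; amber.txt 5->0; new result 0.
  west.gen: re-runs because amber.txt 5->0; amber.txt 5->0; new result 0.
  stage.gen: re-runs because west.gen 5->0; bundle.gen 5->0; new result 0.

stage.gen now evaluates to 0.
Run set: bundle.gen, stage.gen, west.gen (3 run).
Changed values: amber.txt, bundle.gen, stage.gen, west.gen.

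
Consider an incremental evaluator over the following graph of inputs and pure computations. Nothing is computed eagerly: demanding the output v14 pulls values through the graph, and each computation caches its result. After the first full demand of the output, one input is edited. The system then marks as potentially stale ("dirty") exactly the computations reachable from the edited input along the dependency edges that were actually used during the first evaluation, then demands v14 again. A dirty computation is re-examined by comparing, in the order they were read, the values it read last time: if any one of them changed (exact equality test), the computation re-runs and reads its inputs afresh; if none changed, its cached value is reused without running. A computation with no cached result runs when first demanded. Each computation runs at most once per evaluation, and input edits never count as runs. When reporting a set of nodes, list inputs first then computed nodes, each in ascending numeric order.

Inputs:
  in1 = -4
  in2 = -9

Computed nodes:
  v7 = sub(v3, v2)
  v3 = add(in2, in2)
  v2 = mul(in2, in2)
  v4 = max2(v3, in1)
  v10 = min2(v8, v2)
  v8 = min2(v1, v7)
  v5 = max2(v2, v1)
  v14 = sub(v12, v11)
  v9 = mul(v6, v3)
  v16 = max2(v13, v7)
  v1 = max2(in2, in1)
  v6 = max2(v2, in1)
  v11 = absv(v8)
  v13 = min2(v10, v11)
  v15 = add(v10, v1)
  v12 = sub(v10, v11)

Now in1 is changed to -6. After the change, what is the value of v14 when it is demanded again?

v14 now evaluates to -297.
The important point: v8 recomputes to an identical value, and the output ends up unchanged.

Initial pass — values computed on the first demand:
  v1 = max2(-9, -4) = -4
  v2 = mul(-9, -9) = 81
  v3 = add(-9, -9) = -18
  v7 = sub(-18, 81) = -99
  v8 = min2(-4, -99) = -99
  v10 = min2(-99, 81) = -99
  v11 = absv(-99) = 99
  v12 = sub(-99, 99) = -198
  v14 = sub(-198, 99) = -297

Second demand — change propagation:
  v1: re-runs because in1 -4->-6; new result -6.
  v8: re-runs because v1 -4->-6; new result -99 (unchanged).
  v10: re-examined; everything it read last time is the same (v8 unchanged, v2 unchanged) — cache -99 kept, no run.
  v11: re-examined; everything it read last time is the same (v8 unchanged) — cache 99 kept, no run.
  v12: re-examined; everything it read last time is the same (v10 unchanged, v11 unchanged) — cache -198 kept, no run.
  v14: re-examined; everything it read last time is the same (v12 unchanged, v11 unchanged) — cache -297 kept, no run.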